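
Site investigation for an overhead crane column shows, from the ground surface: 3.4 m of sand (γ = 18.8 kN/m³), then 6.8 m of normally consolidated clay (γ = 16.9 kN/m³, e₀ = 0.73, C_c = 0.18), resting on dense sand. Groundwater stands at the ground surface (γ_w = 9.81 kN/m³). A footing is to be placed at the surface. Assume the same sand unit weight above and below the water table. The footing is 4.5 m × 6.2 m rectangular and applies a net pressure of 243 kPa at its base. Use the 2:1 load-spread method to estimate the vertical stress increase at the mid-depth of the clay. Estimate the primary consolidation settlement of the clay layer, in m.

Mid-depth of clay below the ground surface: z = 3.4 + 6.8/2 = 6.8 m.
Total vertical stress at mid-clay: σ_v = 18.8×3.4 + 16.9×3.4 = 121.38 kPa.
Pore pressure: u = 9.81×(6.8 − 0) = 66.708 kPa.
Initial effective stress: σ'_0 = σ_v − u = 121.38 − 66.708 = 54.672 kPa.
Stress increase at mid-clay by the 2:1 spreading method:
Δσ = qBL/((B+z)(L+z)) = 243×4.5×6.2/((4.5+6.8)(6.2+6.8)) = 46.152 kPa
Final effective stress: σ'_f = σ'_0 + Δσ = 54.672 + 46.152 = 100.82 kPa.
Normally consolidated clay, so the full stress increment lies on the virgin compression line:
S_c = C_c·H/(1+e₀)·log₁₀(σ'_f/σ'_0) = 0.18×6.8/(1+0.73)×log₁₀(100.82/54.672)
    = 0.70751 × 0.26578 = 0.188 m

S_c ≈ 0.188 m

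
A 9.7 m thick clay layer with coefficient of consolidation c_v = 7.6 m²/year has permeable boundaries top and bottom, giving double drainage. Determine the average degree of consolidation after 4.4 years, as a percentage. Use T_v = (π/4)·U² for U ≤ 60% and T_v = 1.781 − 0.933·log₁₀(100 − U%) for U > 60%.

Drainage path length: H_d = H/2 = 4.85 m (double drainage).
T_v = c_v·t/H_d² = 7.6×4.4/4.85² = 1.4216.
T_v = 1.4216 corresponds to the U > 60% branch:
U = 1 − 10^((1.781 − T_v)/0.933)/100 = 0.9757

U ≈ 97.6 %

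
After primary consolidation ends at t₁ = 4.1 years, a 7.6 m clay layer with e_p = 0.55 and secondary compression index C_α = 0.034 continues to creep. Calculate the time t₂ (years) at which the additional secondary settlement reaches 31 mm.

S_s = C_α·H/(1+e_p)·log₁₀(t₂/t₁) ⇒ log₁₀(t₂/t₁) = S_s·(1+e_p)/(C_α·H).
log₁₀(t₂/t₁) = 0.031 × (1+0.55) / (0.034×7.6) = 0.186
t₂ = t₁ × 10^0.186 = 4.1 × 1.534 = 6.291 years

t₂ ≈ 6.29 years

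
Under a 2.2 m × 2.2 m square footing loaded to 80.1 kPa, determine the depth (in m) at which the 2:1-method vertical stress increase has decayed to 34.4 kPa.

2:1 spreading — at depth z the loaded area has grown by z in each plan dimension:
qB²/(B+z)² = Δσ_z ⇒ z = B(√(q/Δσ_z) − 1) = 2.2×(√(80.1/34.4) − 1) = 1.157 m

z ≈ 1.16 m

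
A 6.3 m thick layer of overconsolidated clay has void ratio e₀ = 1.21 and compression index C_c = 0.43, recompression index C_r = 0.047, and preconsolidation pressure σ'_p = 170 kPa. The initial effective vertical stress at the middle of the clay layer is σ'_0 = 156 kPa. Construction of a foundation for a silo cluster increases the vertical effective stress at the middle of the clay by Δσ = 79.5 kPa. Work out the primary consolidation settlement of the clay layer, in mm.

S_c ≈ 179 mm

Final effective stress: σ'_f = 156 + 79.5 = 235.5 kPa.
σ'_f = 235.5 > σ'_p = 170 kPa, so the stress path crosses the preconsolidation pressure — recompression up to σ'_p, then virgin compression beyond:
S_c = H/(1+e₀)·[C_r·log₁₀(σ'_p/σ'_0) + C_c·log₁₀(σ'_f/σ'_p)]
    = 6.3/2.21 × [0.047×log₁₀(170/156) + 0.43×log₁₀(235.5/170)]
    = 2.8507 × [0.0017542 + 0.060863] = 0.1785 m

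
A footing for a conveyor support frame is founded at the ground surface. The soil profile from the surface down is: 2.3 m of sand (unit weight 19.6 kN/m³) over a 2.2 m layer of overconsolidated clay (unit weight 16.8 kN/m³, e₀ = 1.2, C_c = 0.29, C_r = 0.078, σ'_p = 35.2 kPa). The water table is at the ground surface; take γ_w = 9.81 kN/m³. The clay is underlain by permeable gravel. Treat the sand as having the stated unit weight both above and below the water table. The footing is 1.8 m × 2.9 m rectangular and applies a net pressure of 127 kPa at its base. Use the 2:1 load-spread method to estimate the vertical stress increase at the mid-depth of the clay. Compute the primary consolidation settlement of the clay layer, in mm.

S_c ≈ 50.5 mm

Mid-depth of clay below the ground surface: z = 2.3 + 2.2/2 = 3.4 m.
Total vertical stress at mid-clay: σ_v = 19.6×2.3 + 16.8×1.1 = 63.56 kPa.
Pore pressure: u = 9.81×(3.4 − 0) = 33.354 kPa.
Initial effective stress: σ'_0 = σ_v − u = 63.56 − 33.354 = 30.206 kPa.
Stress increase at mid-clay by the 2:1 spreading method:
Δσ = qBL/((B+z)(L+z)) = 127×1.8×2.9/((1.8+3.4)(2.9+3.4)) = 20.236 kPa
Final effective stress: σ'_f = 30.206 + 20.236 = 50.442 kPa.
σ'_f = 50.442 > σ'_p = 35.2 kPa, so the stress path crosses the preconsolidation pressure — recompression up to σ'_p, then virgin compression beyond:
S_c = H/(1+e₀)·[C_r·log₁₀(σ'_p/σ'_0) + C_c·log₁₀(σ'_f/σ'_p)]
    = 2.2/2.2 × [0.078×log₁₀(35.2/30.206) + 0.29×log₁₀(50.442/35.2)]
    = 1 × [0.0051831 + 0.045312] = 0.0505 m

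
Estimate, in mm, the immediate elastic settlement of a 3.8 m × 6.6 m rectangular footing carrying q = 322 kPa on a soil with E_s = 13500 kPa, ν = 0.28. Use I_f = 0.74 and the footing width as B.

S_e ≈ 61.8 mm

Immediate (elastic) settlement: S_e = q·B·(1−ν²)/E_s · I_f.
S_e = 322 × 3.8 × (1 − 0.28²) / 13500 × 0.74
    = 322 × 3.8 × 0.9216 / 13500 × 0.74
    = 0.06181 m = 61.81 mm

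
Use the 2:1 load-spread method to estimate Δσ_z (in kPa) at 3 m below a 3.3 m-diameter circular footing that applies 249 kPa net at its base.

Δσ_z ≈ 68.3 kPa

By the 2:1 method the load spreads at 1 horizontal : 2 vertical, so at depth z the loaded area has grown by z in each plan dimension:
Δσ ≈ qD²/(D+z)² = 249×3.3²/(3.3+3)² = 68.32 kPa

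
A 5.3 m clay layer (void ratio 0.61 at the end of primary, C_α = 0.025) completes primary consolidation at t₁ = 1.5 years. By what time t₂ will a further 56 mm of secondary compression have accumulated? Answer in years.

t₂ ≈ 7.19 years

S_s = C_α·H/(1+e_p)·log₁₀(t₂/t₁) ⇒ log₁₀(t₂/t₁) = S_s·(1+e_p)/(C_α·H).
log₁₀(t₂/t₁) = 0.056 × (1+0.61) / (0.025×5.3) = 0.6805
t₂ = t₁ × 10^0.6805 = 1.5 × 4.791 = 7.187 years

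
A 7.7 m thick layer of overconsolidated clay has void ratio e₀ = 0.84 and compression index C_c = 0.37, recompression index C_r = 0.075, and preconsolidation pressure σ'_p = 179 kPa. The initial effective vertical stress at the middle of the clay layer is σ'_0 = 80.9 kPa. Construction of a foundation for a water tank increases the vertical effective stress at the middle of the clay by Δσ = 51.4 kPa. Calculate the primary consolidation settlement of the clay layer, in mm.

Final effective stress: σ'_f = 80.9 + 51.4 = 132.3 kPa.
σ'_f = 132.3 ≤ σ'_p = 179 kPa, so the clay remains overconsolidated and only the recompression index applies:
S_c = C_r·H/(1+e₀)·log₁₀(σ'_f/σ'_0) = 0.075×7.7/1.84×log₁₀(132.3/80.9)
    = 0.31386 × 0.21361 = 0.06704 m

S_c ≈ 67 mm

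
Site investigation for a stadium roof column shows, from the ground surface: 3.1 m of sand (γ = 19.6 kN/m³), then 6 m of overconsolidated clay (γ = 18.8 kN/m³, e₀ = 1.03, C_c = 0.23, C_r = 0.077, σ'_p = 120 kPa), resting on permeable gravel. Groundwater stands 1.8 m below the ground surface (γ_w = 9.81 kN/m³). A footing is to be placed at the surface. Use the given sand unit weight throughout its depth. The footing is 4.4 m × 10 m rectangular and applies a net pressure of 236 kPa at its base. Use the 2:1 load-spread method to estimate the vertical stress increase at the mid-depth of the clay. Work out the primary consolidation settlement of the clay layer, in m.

Mid-depth of clay below the ground surface: z = 3.1 + 6/2 = 6.1 m.
Total vertical stress at mid-clay: σ_v = 19.6×3.1 + 18.8×3 = 117.16 kPa.
Pore pressure: u = 9.81×(6.1 − 1.8) = 42.183 kPa.
Initial effective stress: σ'_0 = σ_v − u = 117.16 − 42.183 = 74.977 kPa.
Stress increase at mid-clay by the 2:1 spreading method:
Δσ = qBL/((B+z)(L+z)) = 236×4.4×10/((4.4+6.1)(10+6.1)) = 61.426 kPa
Final effective stress: σ'_f = 74.977 + 61.426 = 136.4 kPa.
σ'_f = 136.4 > σ'_p = 120 kPa, so the stress path crosses the preconsolidation pressure — recompression up to σ'_p, then virgin compression beyond:
S_c = H/(1+e₀)·[C_r·log₁₀(σ'_p/σ'_0) + C_c·log₁₀(σ'_f/σ'_p)]
    = 6/2.03 × [0.077×log₁₀(120/74.977) + 0.23×log₁₀(136.4/120)]
    = 2.9557 × [0.015727 + 0.012796] = 0.08431 m

S_c ≈ 0.0843 m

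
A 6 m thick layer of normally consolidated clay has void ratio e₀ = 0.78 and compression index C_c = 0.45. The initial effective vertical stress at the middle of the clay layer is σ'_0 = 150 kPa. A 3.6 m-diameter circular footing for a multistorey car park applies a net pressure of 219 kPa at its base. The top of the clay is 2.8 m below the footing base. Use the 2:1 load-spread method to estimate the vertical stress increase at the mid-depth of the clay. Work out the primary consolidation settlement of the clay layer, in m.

S_c ≈ 0.128 m

Mid-depth of clay below the footing base: z = 2.8 + 6/2 = 5.8 m.
Stress increase at mid-clay by the 2:1 spreading method:
Δσ ≈ qD²/(D+z)² = 219×3.6²/(3.6+5.8)² = 32.121 kPa
Final effective stress: σ'_f = σ'_0 + Δσ = 150 + 32.121 = 182.12 kPa.
Normally consolidated clay, so the full stress increment lies on the virgin compression line:
S_c = C_c·H/(1+e₀)·log₁₀(σ'_f/σ'_0) = 0.45×6/(1+0.78)×log₁₀(182.12/150)
    = 1.5169 × 0.084266 = 0.1278 m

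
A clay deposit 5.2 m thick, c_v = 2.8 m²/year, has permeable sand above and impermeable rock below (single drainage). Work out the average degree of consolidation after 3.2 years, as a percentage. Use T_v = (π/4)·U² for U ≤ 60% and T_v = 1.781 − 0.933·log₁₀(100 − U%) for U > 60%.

U ≈ 64.2 %

Drainage path length: H_d = H = 5.2 m (single drainage).
T_v = c_v·t/H_d² = 2.8×3.2/5.2² = 0.33136.
T_v = 0.33136 corresponds to the U > 60% branch:
U = 1 − 10^((1.781 − T_v)/0.933)/100 = 0.6421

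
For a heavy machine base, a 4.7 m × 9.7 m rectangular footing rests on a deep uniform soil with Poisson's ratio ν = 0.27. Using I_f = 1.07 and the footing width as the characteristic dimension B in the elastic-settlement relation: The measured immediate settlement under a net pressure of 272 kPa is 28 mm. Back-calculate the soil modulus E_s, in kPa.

E_s ≈ 45300 kPa

S_e = q·B·(1−ν²)/E_s · I_f  ⇒  E_s = q·B·(1−ν²)·I_f / S_e.
E_s = 272 × 4.7 × 0.9271 × 1.07 / 0.028 = 45290 kPa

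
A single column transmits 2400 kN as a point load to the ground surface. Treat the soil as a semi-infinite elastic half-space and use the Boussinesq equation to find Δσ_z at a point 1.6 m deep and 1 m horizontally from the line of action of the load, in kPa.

Δσ_z ≈ 196 kPa

Boussinesq vertical stress below a point load on an elastic half-space:
Δσ_z = 3P/(2πz²) · [1 + (r/z)²]^(−5/2)
r/z = 1/1.6 = 0.625; [1+(r/z)²]^(−5/2) = 0.43851.
Δσ_z = 3×2400/(2π×1.6²) × 0.43851 = 447.62 × 0.43851 = 196.3 kPa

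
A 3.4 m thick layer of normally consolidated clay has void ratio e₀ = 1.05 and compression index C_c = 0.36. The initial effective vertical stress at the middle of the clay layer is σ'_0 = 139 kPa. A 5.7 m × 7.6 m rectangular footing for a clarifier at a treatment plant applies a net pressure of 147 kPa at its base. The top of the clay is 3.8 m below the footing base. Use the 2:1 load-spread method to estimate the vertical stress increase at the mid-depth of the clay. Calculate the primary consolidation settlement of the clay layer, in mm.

Mid-depth of clay below the footing base: z = 3.8 + 3.4/2 = 5.5 m.
Stress increase at mid-clay by the 2:1 spreading method:
Δσ = qBL/((B+z)(L+z)) = 147×5.7×7.6/((5.7+5.5)(7.6+5.5)) = 43.403 kPa
Final effective stress: σ'_f = σ'_0 + Δσ = 139 + 43.403 = 182.4 kPa.
Normally consolidated clay, so the full stress increment lies on the virgin compression line:
S_c = C_c·H/(1+e₀)·log₁₀(σ'_f/σ'_0) = 0.36×3.4/(1+1.05)×log₁₀(182.4/139)
    = 0.59707 × 0.11801 = 0.07046 m

S_c ≈ 70.5 mm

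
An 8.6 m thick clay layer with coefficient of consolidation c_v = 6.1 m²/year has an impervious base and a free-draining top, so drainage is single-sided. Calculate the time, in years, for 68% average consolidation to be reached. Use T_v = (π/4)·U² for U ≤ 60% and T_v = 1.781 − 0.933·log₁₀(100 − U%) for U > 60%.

t ≈ 4.57 years

Drainage path length: H_d = H = 8.6 m (single drainage).
U > 60%: T_v = 1.781 − 0.933·log₁₀(100 − 68) = 0.3767.
t = T_v·H_d²/c_v = 0.3767×8.6²/6.1 = 4.567 years.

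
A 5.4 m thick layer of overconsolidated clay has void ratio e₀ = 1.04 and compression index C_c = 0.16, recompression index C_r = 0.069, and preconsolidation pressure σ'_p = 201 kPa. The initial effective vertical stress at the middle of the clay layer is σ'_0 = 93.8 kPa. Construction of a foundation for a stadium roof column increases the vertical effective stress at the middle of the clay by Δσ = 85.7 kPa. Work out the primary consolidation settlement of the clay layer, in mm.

S_c ≈ 51.5 mm

Final effective stress: σ'_f = 93.8 + 85.7 = 179.5 kPa.
σ'_f = 179.5 ≤ σ'_p = 201 kPa, so the clay remains overconsolidated and only the recompression index applies:
S_c = C_r·H/(1+e₀)·log₁₀(σ'_f/σ'_0) = 0.069×5.4/2.04×log₁₀(179.5/93.8)
    = 0.18265 × 0.28186 = 0.05148 m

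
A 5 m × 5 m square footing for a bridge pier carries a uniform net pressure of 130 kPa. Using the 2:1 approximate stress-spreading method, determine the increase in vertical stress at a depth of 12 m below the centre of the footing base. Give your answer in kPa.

By the 2:1 method the load spreads at 1 horizontal : 2 vertical, so at depth z the loaded area has grown by z in each plan dimension:
Δσ = qBL/((B+z)(L+z)) = 130×5×5/((5+12)(5+12)) = 11.246 kPa

Δσ_z ≈ 11.2 kPa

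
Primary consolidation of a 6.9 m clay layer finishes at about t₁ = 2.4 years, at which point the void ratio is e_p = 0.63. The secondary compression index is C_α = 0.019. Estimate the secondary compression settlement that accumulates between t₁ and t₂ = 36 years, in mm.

Secondary compression: S_s = C_α·H/(1+e_p)·log₁₀(t₂/t₁)
S_s = 0.019×6.9/(1+0.63)×log₁₀(36/2.4)
    = 0.08043 × 1.176 = 0.09459 m

S_s ≈ 94.6 mm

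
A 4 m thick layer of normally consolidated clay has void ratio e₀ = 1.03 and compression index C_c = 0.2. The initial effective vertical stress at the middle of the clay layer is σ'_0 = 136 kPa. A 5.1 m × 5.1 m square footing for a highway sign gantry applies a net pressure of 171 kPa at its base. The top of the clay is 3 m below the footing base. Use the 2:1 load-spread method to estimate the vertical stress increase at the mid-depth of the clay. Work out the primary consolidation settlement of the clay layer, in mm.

S_c ≈ 47.6 mm

Mid-depth of clay below the footing base: z = 3 + 4/2 = 5 m.
Stress increase at mid-clay by the 2:1 spreading method:
Δσ = qBL/((B+z)(L+z)) = 171×5.1×5.1/((5.1+5)(5.1+5)) = 43.601 kPa
Final effective stress: σ'_f = σ'_0 + Δσ = 136 + 43.601 = 179.6 kPa.
Normally consolidated clay, so the full stress increment lies on the virgin compression line:
S_c = C_c·H/(1+e₀)·log₁₀(σ'_f/σ'_0) = 0.2×4/(1+1.03)×log₁₀(179.6/136)
    = 0.39409 × 0.12077 = 0.04759 m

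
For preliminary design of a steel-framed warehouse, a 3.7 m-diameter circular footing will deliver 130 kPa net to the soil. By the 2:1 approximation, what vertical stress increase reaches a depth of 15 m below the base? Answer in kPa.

By the 2:1 method the load spreads at 1 horizontal : 2 vertical, so at depth z the loaded area has grown by z in each plan dimension:
Δσ ≈ qD²/(D+z)² = 130×3.7²/(3.7+15)² = 5.0894 kPa

Δσ_z ≈ 5.09 kPa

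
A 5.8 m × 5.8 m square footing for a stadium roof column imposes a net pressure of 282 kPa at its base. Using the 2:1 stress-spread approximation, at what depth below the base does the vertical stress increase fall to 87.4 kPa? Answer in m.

2:1 spreading — at depth z the loaded area has grown by z in each plan dimension:
qB²/(B+z)² = Δσ_z ⇒ z = B(√(q/Δσ_z) − 1) = 5.8×(√(282/87.4) − 1) = 4.618 m

z ≈ 4.62 m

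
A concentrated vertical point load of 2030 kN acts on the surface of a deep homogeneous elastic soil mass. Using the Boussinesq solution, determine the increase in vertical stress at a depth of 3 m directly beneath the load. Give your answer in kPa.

Δσ_z ≈ 108 kPa

Boussinesq vertical stress below a point load on an elastic half-space:
Δσ_z = 3P/(2πz²) · [1 + (r/z)²]^(−5/2)
r/z = 0/3 = 0; [1+(r/z)²]^(−5/2) = 1.
Δσ_z = 3×2030/(2π×3²) × 1 = 107.69 × 1 = 107.7 kPa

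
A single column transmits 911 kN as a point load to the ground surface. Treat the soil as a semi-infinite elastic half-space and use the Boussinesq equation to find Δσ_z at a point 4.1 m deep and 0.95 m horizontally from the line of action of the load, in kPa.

Boussinesq vertical stress below a point load on an elastic half-space:
Δσ_z = 3P/(2πz²) · [1 + (r/z)²]^(−5/2)
r/z = 0.95/4.1 = 0.23171; [1+(r/z)²]^(−5/2) = 0.87744.
Δσ_z = 3×911/(2π×4.1²) × 0.87744 = 25.876 × 0.87744 = 22.7 kPa

Δσ_z ≈ 22.7 kPa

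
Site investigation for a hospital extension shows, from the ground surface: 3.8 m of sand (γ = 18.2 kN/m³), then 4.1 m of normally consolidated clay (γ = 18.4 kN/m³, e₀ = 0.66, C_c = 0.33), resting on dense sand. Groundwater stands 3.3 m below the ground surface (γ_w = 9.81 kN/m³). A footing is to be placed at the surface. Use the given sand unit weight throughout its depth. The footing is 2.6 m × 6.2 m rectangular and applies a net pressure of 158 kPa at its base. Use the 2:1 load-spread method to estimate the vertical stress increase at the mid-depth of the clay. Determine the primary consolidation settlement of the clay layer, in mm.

Mid-depth of clay below the ground surface: z = 3.8 + 4.1/2 = 5.85 m.
Total vertical stress at mid-clay: σ_v = 18.2×3.8 + 18.4×2.05 = 106.88 kPa.
Pore pressure: u = 9.81×(5.85 − 3.3) = 25.015 kPa.
Initial effective stress: σ'_0 = σ_v − u = 106.88 − 25.015 = 81.865 kPa.
Stress increase at mid-clay by the 2:1 spreading method:
Δσ = qBL/((B+z)(L+z)) = 158×2.6×6.2/((2.6+5.85)(6.2+5.85)) = 25.014 kPa
Final effective stress: σ'_f = σ'_0 + Δσ = 81.865 + 25.014 = 106.88 kPa.
Normally consolidated clay, so the full stress increment lies on the virgin compression line:
S_c = C_c·H/(1+e₀)·log₁₀(σ'_f/σ'_0) = 0.33×4.1/(1+0.66)×log₁₀(106.88/81.865)
    = 0.81506 × 0.1158 = 0.09438 m

S_c ≈ 94.4 mm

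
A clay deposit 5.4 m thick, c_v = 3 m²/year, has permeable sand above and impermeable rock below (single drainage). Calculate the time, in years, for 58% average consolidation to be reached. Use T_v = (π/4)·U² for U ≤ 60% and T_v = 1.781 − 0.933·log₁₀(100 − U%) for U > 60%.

t ≈ 2.57 years

Drainage path length: H_d = H = 5.4 m (single drainage).
U ≤ 60%: T_v = (π/4)·U² = (π/4)×0.58² = 0.26421.
t = T_v·H_d²/c_v = 0.26421×5.4²/3 = 2.568 years.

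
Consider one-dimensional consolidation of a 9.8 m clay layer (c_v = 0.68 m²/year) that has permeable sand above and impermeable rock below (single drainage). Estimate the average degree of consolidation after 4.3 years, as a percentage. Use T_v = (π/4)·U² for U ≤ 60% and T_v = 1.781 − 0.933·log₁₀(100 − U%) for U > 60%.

U ≈ 19.7 %

Drainage path length: H_d = H = 9.8 m (single drainage).
T_v = c_v·t/H_d² = 0.68×4.3/9.8² = 0.030446.
T_v = 0.030446 corresponds to the U ≤ 60% branch:
U = √(4T_v/π) = 0.1969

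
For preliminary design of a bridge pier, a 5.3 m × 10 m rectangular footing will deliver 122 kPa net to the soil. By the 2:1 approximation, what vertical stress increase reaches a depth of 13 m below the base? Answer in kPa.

Δσ_z ≈ 15.4 kPa

By the 2:1 method the load spreads at 1 horizontal : 2 vertical, so at depth z the loaded area has grown by z in each plan dimension:
Δσ = qBL/((B+z)(L+z)) = 122×5.3×10/((5.3+13)(10+13)) = 15.362 kPa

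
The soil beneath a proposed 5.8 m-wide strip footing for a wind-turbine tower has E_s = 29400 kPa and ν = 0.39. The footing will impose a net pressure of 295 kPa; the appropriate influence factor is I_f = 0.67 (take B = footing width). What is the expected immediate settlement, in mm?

S_e ≈ 33.1 mm

Immediate (elastic) settlement: S_e = q·B·(1−ν²)/E_s · I_f.
S_e = 295 × 5.8 × (1 − 0.39²) / 29400 × 0.67
    = 295 × 5.8 × 0.8479 / 29400 × 0.67
    = 0.03306 m = 33.06 mm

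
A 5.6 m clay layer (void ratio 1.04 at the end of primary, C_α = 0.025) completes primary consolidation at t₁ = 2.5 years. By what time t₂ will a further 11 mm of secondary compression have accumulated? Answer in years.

S_s = C_α·H/(1+e_p)·log₁₀(t₂/t₁) ⇒ log₁₀(t₂/t₁) = S_s·(1+e_p)/(C_α·H).
log₁₀(t₂/t₁) = 0.011 × (1+1.04) / (0.025×5.6) = 0.1603
t₂ = t₁ × 10^0.1603 = 2.5 × 1.446 = 3.616 years

t₂ ≈ 3.62 years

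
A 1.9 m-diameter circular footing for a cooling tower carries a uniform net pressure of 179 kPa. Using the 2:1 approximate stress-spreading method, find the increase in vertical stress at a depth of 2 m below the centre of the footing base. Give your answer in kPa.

Δσ_z ≈ 42.5 kPa

By the 2:1 method the load spreads at 1 horizontal : 2 vertical, so at depth z the loaded area has grown by z in each plan dimension:
Δσ ≈ qD²/(D+z)² = 179×1.9²/(1.9+2)² = 42.485 kPa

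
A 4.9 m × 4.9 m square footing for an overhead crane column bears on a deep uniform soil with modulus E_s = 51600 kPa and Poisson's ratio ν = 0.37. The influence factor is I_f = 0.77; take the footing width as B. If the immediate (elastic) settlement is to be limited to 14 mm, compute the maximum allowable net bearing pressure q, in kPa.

q ≈ 222 kPa

S_e = q·B·(1−ν²)/E_s · I_f  ⇒  q = S_e·E_s / (B·(1−ν²)·I_f).
q = 0.014 × 51600 / (4.9 × 0.8631 × 0.77) = 221.8 kPa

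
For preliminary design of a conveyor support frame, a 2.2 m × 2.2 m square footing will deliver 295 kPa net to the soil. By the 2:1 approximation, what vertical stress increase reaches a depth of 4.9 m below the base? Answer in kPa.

By the 2:1 method the load spreads at 1 horizontal : 2 vertical, so at depth z the loaded area has grown by z in each plan dimension:
Δσ = qBL/((B+z)(L+z)) = 295×2.2×2.2/((2.2+4.9)(2.2+4.9)) = 28.324 kPa

Δσ_z ≈ 28.3 kPa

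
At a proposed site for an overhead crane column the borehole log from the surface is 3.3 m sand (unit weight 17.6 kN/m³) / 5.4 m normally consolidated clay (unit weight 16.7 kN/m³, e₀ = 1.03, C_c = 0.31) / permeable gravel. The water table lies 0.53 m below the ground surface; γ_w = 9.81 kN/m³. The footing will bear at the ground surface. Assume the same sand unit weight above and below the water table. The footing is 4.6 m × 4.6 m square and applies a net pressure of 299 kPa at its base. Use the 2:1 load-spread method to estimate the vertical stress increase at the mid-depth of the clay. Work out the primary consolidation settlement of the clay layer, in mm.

S_c ≈ 272 mm

Mid-depth of clay below the ground surface: z = 3.3 + 5.4/2 = 6 m.
Total vertical stress at mid-clay: σ_v = 17.6×3.3 + 16.7×2.7 = 103.17 kPa.
Pore pressure: u = 9.81×(6 − 0.53) = 53.661 kPa.
Initial effective stress: σ'_0 = σ_v − u = 103.17 − 53.661 = 49.509 kPa.
Stress increase at mid-clay by the 2:1 spreading method:
Δσ = qBL/((B+z)(L+z)) = 299×4.6×4.6/((4.6+6)(4.6+6)) = 56.309 kPa
Final effective stress: σ'_f = σ'_0 + Δσ = 49.509 + 56.309 = 105.82 kPa.
Normally consolidated clay, so the full stress increment lies on the virgin compression line:
S_c = C_c·H/(1+e₀)·log₁₀(σ'_f/σ'_0) = 0.31×5.4/(1+1.03)×log₁₀(105.82/49.509)
    = 0.82463 × 0.32988 = 0.272 m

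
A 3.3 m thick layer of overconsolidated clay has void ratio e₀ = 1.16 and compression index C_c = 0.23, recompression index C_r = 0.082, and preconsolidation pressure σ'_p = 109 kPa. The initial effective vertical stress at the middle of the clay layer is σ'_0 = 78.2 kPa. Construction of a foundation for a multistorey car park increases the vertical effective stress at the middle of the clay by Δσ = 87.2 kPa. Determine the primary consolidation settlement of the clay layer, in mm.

Final effective stress: σ'_f = 78.2 + 87.2 = 165.4 kPa.
σ'_f = 165.4 > σ'_p = 109 kPa, so the stress path crosses the preconsolidation pressure — recompression up to σ'_p, then virgin compression beyond:
S_c = H/(1+e₀)·[C_r·log₁₀(σ'_p/σ'_0) + C_c·log₁₀(σ'_f/σ'_p)]
    = 3.3/2.16 × [0.082×log₁₀(109/78.2) + 0.23×log₁₀(165.4/109)]
    = 1.5278 × [0.011826 + 0.041655] = 0.08171 m

S_c ≈ 81.7 mm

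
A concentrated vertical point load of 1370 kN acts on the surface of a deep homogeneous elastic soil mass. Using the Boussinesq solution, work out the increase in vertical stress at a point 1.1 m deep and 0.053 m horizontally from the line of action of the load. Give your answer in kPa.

Δσ_z ≈ 537 kPa

Boussinesq vertical stress below a point load on an elastic half-space:
Δσ_z = 3P/(2πz²) · [1 + (r/z)²]^(−5/2)
r/z = 0.053/1.1 = 0.048182; [1+(r/z)²]^(−5/2) = 0.99422.
Δσ_z = 3×1370/(2π×1.1²) × 0.99422 = 540.6 × 0.99422 = 537.5 kPa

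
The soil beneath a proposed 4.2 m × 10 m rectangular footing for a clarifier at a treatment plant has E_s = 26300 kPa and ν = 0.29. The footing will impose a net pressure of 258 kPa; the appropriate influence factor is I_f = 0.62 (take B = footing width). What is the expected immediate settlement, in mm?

S_e ≈ 23.4 mm

Immediate (elastic) settlement: S_e = q·B·(1−ν²)/E_s · I_f.
S_e = 258 × 4.2 × (1 − 0.29²) / 26300 × 0.62
    = 258 × 4.2 × 0.9159 / 26300 × 0.62
    = 0.0234 m = 23.4 mm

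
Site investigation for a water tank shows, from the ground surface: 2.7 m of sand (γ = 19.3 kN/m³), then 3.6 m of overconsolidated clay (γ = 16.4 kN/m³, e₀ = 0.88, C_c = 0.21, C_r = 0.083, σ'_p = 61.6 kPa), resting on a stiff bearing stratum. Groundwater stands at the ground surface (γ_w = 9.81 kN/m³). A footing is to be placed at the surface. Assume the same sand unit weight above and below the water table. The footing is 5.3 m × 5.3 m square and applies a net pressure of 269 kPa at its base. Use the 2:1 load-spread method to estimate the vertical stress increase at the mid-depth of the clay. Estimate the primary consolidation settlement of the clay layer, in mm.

Mid-depth of clay below the ground surface: z = 2.7 + 3.6/2 = 4.5 m.
Total vertical stress at mid-clay: σ_v = 19.3×2.7 + 16.4×1.8 = 81.63 kPa.
Pore pressure: u = 9.81×(4.5 − 0) = 44.145 kPa.
Initial effective stress: σ'_0 = σ_v − u = 81.63 − 44.145 = 37.485 kPa.
Stress increase at mid-clay by the 2:1 spreading method:
Δσ = qBL/((B+z)(L+z)) = 269×5.3×5.3/((5.3+4.5)(5.3+4.5)) = 78.678 kPa
Final effective stress: σ'_f = 37.485 + 78.678 = 116.16 kPa.
σ'_f = 116.16 > σ'_p = 61.6 kPa, so the stress path crosses the preconsolidation pressure — recompression up to σ'_p, then virgin compression beyond:
S_c = H/(1+e₀)·[C_r·log₁₀(σ'_p/σ'_0) + C_c·log₁₀(σ'_f/σ'_p)]
    = 3.6/1.88 × [0.083×log₁₀(61.6/37.485) + 0.21×log₁₀(116.16/61.6)]
    = 1.9149 × [0.017905 + 0.05785] = 0.1451 m

S_c ≈ 145 mm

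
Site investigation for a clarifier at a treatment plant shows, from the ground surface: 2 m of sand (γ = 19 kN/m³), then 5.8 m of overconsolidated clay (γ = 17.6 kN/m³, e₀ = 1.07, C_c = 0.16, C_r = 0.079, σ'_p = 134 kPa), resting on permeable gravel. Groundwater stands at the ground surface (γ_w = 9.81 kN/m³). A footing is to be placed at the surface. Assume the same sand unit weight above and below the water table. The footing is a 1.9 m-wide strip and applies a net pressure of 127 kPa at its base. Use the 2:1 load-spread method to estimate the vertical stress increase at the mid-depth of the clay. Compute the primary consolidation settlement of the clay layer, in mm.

Mid-depth of clay below the ground surface: z = 2 + 5.8/2 = 4.9 m.
Total vertical stress at mid-clay: σ_v = 19×2 + 17.6×2.9 = 89.04 kPa.
Pore pressure: u = 9.81×(4.9 − 0) = 48.069 kPa.
Initial effective stress: σ'_0 = σ_v − u = 89.04 − 48.069 = 40.971 kPa.
Stress increase at mid-clay by the 2:1 spreading method:
Δσ = qB/(B+z) = 127×1.9/(1.9+4.9) = 35.485 kPa
Final effective stress: σ'_f = 40.971 + 35.485 = 76.456 kPa.
σ'_f = 76.456 ≤ σ'_p = 134 kPa, so the clay remains overconsolidated and only the recompression index applies:
S_c = C_r·H/(1+e₀)·log₁₀(σ'_f/σ'_0) = 0.079×5.8/2.07×log₁₀(76.456/40.971)
    = 0.22135 × 0.27094 = 0.05997 m

S_c ≈ 60 mm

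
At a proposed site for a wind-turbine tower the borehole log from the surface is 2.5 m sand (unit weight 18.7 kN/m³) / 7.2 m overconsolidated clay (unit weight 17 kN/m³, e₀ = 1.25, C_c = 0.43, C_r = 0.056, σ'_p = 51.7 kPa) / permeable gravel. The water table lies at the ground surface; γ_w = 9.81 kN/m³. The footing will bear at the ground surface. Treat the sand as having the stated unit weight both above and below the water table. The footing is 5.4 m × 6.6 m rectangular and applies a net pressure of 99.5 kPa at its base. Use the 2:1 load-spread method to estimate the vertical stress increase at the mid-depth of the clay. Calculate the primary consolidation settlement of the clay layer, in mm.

Mid-depth of clay below the ground surface: z = 2.5 + 7.2/2 = 6.1 m.
Total vertical stress at mid-clay: σ_v = 18.7×2.5 + 17×3.6 = 107.95 kPa.
Pore pressure: u = 9.81×(6.1 − 0) = 59.841 kPa.
Initial effective stress: σ'_0 = σ_v − u = 107.95 − 59.841 = 48.109 kPa.
Stress increase at mid-clay by the 2:1 spreading method:
Δσ = qBL/((B+z)(L+z)) = 99.5×5.4×6.6/((5.4+6.1)(6.6+6.1)) = 24.281 kPa
Final effective stress: σ'_f = 48.109 + 24.281 = 72.39 kPa.
σ'_f = 72.39 > σ'_p = 51.7 kPa, so the stress path crosses the preconsolidation pressure — recompression up to σ'_p, then virgin compression beyond:
S_c = H/(1+e₀)·[C_r·log₁₀(σ'_p/σ'_0) + C_c·log₁₀(σ'_f/σ'_p)]
    = 7.2/2.25 × [0.056×log₁₀(51.7/48.109) + 0.43×log₁₀(72.39/51.7)]
    = 3.2 × [0.0017508 + 0.062861] = 0.2068 m

S_c ≈ 207 mm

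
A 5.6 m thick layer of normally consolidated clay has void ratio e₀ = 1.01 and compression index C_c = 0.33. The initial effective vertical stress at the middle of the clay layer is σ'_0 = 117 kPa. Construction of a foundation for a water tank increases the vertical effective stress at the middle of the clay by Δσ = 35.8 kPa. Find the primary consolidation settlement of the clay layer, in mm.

S_c ≈ 107 mm

Final effective stress: σ'_f = σ'_0 + Δσ = 117 + 35.8 = 152.8 kPa.
Normally consolidated clay, so the full stress increment lies on the virgin compression line:
S_c = C_c·H/(1+e₀)·log₁₀(σ'_f/σ'_0) = 0.33×5.6/(1+1.01)×log₁₀(152.8/117)
    = 0.9194 × 0.11594 = 0.1066 m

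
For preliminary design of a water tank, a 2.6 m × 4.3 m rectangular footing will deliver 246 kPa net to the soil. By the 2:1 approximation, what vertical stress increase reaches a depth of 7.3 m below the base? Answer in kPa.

By the 2:1 method the load spreads at 1 horizontal : 2 vertical, so at depth z the loaded area has grown by z in each plan dimension:
Δσ = qBL/((B+z)(L+z)) = 246×2.6×4.3/((2.6+7.3)(4.3+7.3)) = 23.949 kPa

Δσ_z ≈ 23.9 kPa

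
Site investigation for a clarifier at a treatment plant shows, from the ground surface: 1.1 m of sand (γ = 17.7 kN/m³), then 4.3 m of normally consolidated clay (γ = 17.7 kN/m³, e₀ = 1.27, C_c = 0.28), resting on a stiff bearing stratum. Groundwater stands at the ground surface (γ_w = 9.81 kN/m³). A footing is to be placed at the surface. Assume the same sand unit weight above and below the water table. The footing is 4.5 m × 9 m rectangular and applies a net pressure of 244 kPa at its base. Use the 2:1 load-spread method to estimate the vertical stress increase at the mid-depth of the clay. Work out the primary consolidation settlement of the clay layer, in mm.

Mid-depth of clay below the ground surface: z = 1.1 + 4.3/2 = 3.25 m.
Total vertical stress at mid-clay: σ_v = 17.7×1.1 + 17.7×2.15 = 57.525 kPa.
Pore pressure: u = 9.81×(3.25 − 0) = 31.883 kPa.
Initial effective stress: σ'_0 = σ_v − u = 57.525 − 31.883 = 25.642 kPa.
Stress increase at mid-clay by the 2:1 spreading method:
Δσ = qBL/((B+z)(L+z)) = 244×4.5×9/((4.5+3.25)(9+3.25)) = 104.09 kPa
Final effective stress: σ'_f = σ'_0 + Δσ = 25.642 + 104.09 = 129.73 kPa.
Normally consolidated clay, so the full stress increment lies on the virgin compression line:
S_c = C_c·H/(1+e₀)·log₁₀(σ'_f/σ'_0) = 0.28×4.3/(1+1.27)×log₁₀(129.73/25.642)
    = 0.5304 × 0.70409 = 0.3734 m

S_c ≈ 373 mm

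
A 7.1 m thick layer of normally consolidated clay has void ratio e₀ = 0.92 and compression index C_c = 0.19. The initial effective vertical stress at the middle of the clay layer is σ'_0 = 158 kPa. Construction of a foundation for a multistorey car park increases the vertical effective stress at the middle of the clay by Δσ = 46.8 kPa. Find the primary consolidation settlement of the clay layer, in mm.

S_c ≈ 79.2 mm

Final effective stress: σ'_f = σ'_0 + Δσ = 158 + 46.8 = 204.8 kPa.
Normally consolidated clay, so the full stress increment lies on the virgin compression line:
S_c = C_c·H/(1+e₀)·log₁₀(σ'_f/σ'_0) = 0.19×7.1/(1+0.92)×log₁₀(204.8/158)
    = 0.7026 × 0.11267 = 0.07916 m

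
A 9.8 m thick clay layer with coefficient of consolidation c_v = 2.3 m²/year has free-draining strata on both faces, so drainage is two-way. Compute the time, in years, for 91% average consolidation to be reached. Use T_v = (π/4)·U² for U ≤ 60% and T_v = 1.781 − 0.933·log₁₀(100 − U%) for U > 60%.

t ≈ 9.3 years

Drainage path length: H_d = H/2 = 4.9 m (double drainage).
U > 60%: T_v = 1.781 − 0.933·log₁₀(100 − 91) = 0.89069.
t = T_v·H_d²/c_v = 0.89069×4.9²/2.3 = 9.298 years.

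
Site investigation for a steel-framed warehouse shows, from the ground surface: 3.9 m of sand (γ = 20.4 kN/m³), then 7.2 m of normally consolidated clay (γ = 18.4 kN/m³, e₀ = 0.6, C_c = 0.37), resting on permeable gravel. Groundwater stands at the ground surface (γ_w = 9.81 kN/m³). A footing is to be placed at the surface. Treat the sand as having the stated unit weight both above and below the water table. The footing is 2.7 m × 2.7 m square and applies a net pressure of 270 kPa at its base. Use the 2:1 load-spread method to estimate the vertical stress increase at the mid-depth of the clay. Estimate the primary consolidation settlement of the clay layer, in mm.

S_c ≈ 168 mm

Mid-depth of clay below the ground surface: z = 3.9 + 7.2/2 = 7.5 m.
Total vertical stress at mid-clay: σ_v = 20.4×3.9 + 18.4×3.6 = 145.8 kPa.
Pore pressure: u = 9.81×(7.5 − 0) = 73.575 kPa.
Initial effective stress: σ'_0 = σ_v − u = 145.8 − 73.575 = 72.225 kPa.
Stress increase at mid-clay by the 2:1 spreading method:
Δσ = qBL/((B+z)(L+z)) = 270×2.7×2.7/((2.7+7.5)(2.7+7.5)) = 18.919 kPa
Final effective stress: σ'_f = σ'_0 + Δσ = 72.225 + 18.919 = 91.144 kPa.
Normally consolidated clay, so the full stress increment lies on the virgin compression line:
S_c = C_c·H/(1+e₀)·log₁₀(σ'_f/σ'_0) = 0.37×7.2/(1+0.6)×log₁₀(91.144/72.225)
    = 1.665 × 0.10104 = 0.1682 m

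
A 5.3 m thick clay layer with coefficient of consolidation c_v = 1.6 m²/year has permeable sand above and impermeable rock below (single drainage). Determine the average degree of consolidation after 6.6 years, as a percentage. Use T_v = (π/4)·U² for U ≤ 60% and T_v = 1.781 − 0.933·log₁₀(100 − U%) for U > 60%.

U ≈ 67.9 %

Drainage path length: H_d = H = 5.3 m (single drainage).
T_v = c_v·t/H_d² = 1.6×6.6/5.3² = 0.37593.
T_v = 0.37593 corresponds to the U > 60% branch:
U = 1 − 10^((1.781 − T_v)/0.933)/100 = 0.6794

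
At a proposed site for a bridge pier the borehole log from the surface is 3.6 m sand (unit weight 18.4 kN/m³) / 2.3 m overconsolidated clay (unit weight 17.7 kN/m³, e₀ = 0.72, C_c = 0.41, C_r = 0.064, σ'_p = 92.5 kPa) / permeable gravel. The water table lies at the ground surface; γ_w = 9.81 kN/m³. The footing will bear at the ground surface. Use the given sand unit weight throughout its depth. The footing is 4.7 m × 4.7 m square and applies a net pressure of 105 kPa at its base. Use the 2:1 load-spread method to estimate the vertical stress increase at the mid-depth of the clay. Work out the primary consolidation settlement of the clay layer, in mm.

S_c ≈ 18.6 mm

Mid-depth of clay below the ground surface: z = 3.6 + 2.3/2 = 4.75 m.
Total vertical stress at mid-clay: σ_v = 18.4×3.6 + 17.7×1.15 = 86.595 kPa.
Pore pressure: u = 9.81×(4.75 − 0) = 46.598 kPa.
Initial effective stress: σ'_0 = σ_v − u = 86.595 − 46.598 = 39.997 kPa.
Stress increase at mid-clay by the 2:1 spreading method:
Δσ = qBL/((B+z)(L+z)) = 105×4.7×4.7/((4.7+4.75)(4.7+4.75)) = 25.973 kPa
Final effective stress: σ'_f = 39.997 + 25.973 = 65.97 kPa.
σ'_f = 65.97 ≤ σ'_p = 92.5 kPa, so the clay remains overconsolidated and only the recompression index applies:
S_c = C_r·H/(1+e₀)·log₁₀(σ'_f/σ'_0) = 0.064×2.3/1.72×log₁₀(65.97/39.997)
    = 0.085581 × 0.21732 = 0.0186 m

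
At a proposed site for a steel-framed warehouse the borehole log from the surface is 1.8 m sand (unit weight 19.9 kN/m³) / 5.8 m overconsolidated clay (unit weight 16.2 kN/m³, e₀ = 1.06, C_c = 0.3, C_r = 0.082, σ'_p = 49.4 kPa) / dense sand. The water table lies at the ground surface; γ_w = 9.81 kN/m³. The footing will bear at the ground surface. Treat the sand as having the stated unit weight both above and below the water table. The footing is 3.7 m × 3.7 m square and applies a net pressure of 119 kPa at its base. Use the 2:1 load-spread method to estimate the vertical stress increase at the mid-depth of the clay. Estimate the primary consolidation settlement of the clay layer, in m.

Mid-depth of clay below the ground surface: z = 1.8 + 5.8/2 = 4.7 m.
Total vertical stress at mid-clay: σ_v = 19.9×1.8 + 16.2×2.9 = 82.8 kPa.
Pore pressure: u = 9.81×(4.7 − 0) = 46.107 kPa.
Initial effective stress: σ'_0 = σ_v − u = 82.8 − 46.107 = 36.693 kPa.
Stress increase at mid-clay by the 2:1 spreading method:
Δσ = qBL/((B+z)(L+z)) = 119×3.7×3.7/((3.7+4.7)(3.7+4.7)) = 23.088 kPa
Final effective stress: σ'_f = 36.693 + 23.088 = 59.781 kPa.
σ'_f = 59.781 > σ'_p = 49.4 kPa, so the stress path crosses the preconsolidation pressure — recompression up to σ'_p, then virgin compression beyond:
S_c = H/(1+e₀)·[C_r·log₁₀(σ'_p/σ'_0) + C_c·log₁₀(σ'_f/σ'_p)]
    = 5.8/2.06 × [0.082×log₁₀(49.4/36.693) + 0.3×log₁₀(59.781/49.4)]
    = 2.8155 × [0.01059 + 0.024851] = 0.09978 m

S_c ≈ 0.0998 m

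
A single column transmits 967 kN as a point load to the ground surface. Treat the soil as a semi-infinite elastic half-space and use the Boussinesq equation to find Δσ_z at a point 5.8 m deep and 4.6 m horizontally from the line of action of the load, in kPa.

Δσ_z ≈ 4.05 kPa

Boussinesq vertical stress below a point load on an elastic half-space:
Δσ_z = 3P/(2πz²) · [1 + (r/z)²]^(−5/2)
r/z = 4.6/5.8 = 0.7931; [1+(r/z)²]^(−5/2) = 0.29525.
Δσ_z = 3×967/(2π×5.8²) × 0.29525 = 13.725 × 0.29525 = 4.052 kPa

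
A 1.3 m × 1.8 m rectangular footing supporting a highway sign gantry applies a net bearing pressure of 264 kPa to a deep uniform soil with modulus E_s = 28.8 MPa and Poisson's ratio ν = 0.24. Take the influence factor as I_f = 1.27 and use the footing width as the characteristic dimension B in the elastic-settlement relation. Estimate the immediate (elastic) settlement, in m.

Immediate (elastic) settlement: S_e = q·B·(1−ν²)/E_s · I_f.
E_s = 28.8 MPa = 28800 kPa.
S_e = 264 × 1.3 × (1 − 0.24²) / 28800 × 1.27
    = 264 × 1.3 × 0.9424 / 28800 × 1.27
    = 0.01426 m

S_e ≈ 0.0143 m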